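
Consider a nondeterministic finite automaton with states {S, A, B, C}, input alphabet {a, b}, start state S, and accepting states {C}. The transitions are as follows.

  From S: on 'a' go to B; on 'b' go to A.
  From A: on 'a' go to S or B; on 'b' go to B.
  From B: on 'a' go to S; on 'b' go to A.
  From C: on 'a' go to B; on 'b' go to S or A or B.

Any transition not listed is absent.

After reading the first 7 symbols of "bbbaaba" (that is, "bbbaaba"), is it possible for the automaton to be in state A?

Start in {S}.
Read 'b': {S} → {A}.
Read 'b': {A} → {B}.
Read 'b': {B} → {A}.
Read 'a': {A} → {S, B}.
Read 'a': {S, B} → {S, B}.
Read 'b': {S, B} → {A}.
Read 'a': {A} → {S, B}.
State A is not in {S, B}.

No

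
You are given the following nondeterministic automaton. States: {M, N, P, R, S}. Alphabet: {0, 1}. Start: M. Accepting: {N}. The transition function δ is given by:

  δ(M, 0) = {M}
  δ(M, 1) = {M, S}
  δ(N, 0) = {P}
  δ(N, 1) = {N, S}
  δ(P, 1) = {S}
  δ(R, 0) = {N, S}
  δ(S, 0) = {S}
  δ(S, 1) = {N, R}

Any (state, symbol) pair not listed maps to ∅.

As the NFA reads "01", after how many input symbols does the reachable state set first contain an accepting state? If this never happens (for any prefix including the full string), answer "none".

Start in {M}.
Read '0': M→{M}; now {M}.
Read '1': M→{M, S}; now {M, S}.
No reachable set along the way intersects F.

none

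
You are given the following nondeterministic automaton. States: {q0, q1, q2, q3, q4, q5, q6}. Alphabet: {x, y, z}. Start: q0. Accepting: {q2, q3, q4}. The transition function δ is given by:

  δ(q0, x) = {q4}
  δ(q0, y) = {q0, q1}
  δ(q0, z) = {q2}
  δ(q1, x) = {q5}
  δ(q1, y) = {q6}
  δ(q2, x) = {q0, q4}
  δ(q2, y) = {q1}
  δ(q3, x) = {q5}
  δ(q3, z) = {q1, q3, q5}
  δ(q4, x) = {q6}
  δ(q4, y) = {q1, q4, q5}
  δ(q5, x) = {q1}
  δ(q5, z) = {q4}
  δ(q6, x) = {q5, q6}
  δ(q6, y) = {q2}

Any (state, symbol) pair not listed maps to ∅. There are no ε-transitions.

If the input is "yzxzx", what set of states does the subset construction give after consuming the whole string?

{q0, q4}

Start in {q0}.
Read 'y': {q0} → {q0, q1}.
Read 'z': {q0, q1} → {q2}.
Read 'x': {q2} → {q0, q4}.
Read 'z': {q0, q4} → {q2}.
Read 'x': {q2} → {q0, q4}.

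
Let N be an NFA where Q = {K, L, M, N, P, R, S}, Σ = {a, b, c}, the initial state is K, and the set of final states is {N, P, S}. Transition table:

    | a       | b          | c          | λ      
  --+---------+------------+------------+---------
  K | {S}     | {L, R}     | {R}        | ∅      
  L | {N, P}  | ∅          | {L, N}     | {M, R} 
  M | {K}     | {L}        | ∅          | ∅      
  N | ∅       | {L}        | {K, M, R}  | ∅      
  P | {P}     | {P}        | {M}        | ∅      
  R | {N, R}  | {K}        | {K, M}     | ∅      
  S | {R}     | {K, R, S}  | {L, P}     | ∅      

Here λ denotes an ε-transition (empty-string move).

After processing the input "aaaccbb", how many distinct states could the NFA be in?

4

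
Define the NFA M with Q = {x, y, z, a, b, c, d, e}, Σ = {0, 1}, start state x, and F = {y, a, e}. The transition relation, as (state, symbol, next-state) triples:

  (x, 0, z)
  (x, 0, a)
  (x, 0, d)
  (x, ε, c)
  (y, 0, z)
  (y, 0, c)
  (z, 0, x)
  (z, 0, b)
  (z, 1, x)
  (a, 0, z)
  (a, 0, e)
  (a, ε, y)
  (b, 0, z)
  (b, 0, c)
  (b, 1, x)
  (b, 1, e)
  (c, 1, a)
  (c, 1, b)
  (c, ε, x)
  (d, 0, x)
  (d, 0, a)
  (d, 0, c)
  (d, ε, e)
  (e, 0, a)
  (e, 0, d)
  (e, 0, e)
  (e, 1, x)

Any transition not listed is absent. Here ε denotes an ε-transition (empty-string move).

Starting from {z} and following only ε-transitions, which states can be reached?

Begin with {z}.
No ε-moves leave this set, so the closure equals the set itself.

{z}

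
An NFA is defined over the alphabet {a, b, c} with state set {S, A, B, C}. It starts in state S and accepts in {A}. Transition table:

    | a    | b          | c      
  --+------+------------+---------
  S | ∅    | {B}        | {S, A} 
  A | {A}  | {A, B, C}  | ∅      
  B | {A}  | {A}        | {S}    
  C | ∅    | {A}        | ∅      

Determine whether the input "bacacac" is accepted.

No

Start in {S}.
Read 'b': {S} → {B}.
Read 'a': {B} → {A}.
Read 'c': {A} → ∅.
The set is empty and remains empty for the remaining 4 symbols.
The final set ∅ contains no accepting state.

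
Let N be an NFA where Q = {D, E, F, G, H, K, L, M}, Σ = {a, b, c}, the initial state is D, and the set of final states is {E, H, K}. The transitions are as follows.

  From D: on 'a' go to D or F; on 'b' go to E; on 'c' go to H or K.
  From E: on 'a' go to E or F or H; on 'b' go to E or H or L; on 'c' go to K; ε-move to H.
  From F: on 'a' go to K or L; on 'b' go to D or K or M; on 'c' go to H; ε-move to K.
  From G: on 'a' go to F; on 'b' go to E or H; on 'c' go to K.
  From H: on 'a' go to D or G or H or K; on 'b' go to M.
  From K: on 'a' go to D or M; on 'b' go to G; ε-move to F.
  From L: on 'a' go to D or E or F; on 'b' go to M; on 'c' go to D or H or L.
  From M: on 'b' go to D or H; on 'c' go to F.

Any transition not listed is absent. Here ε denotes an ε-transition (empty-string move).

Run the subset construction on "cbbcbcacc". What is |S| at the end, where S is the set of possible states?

5

Start in {D}.
Read 'c': D→{H, K}; union {H, K}; ε-closure = {F, H, K}.
Read 'b': F→{D, K, M}, H→{M}, K→{G}; union {D, G, K, M}; ε-closure = {D, F, G, K, M}.
Read 'b': D→{E}, F→{D, K, M}, G→{E, H}, K→{G}, M→{D, H}; union {D, E, G, H, K, M}; ε-closure = {D, E, F, G, H, K, M}.
Read 'c': D→{H, K}, E→{K}, F→{H}, G→{K}, H→∅, K→∅, M→{F}; now {F, H, K}.
Read 'b': F→{D, K, M}, H→{M}, K→{G}; union {D, G, K, M}; ε-closure = {D, F, G, K, M}.
Read 'c': D→{H, K}, F→{H}, G→{K}, K→∅, M→{F}; now {F, H, K}.
Read 'a': F→{K, L}, H→{D, G, H, K}, K→{D, M}; union {D, G, H, K, L, M}; ε-closure = {D, F, G, H, K, L, M}.
Read 'c': D→{H, K}, F→{H}, G→{K}, H→∅, K→∅, L→{D, H, L}, M→{F}; now {D, F, H, K, L}.
Read 'c': D→{H, K}, F→{H}, H→∅, K→∅, L→{D, H, L}; union {D, H, K, L}; ε-closure = {D, F, H, K, L}.
That set has 5 states.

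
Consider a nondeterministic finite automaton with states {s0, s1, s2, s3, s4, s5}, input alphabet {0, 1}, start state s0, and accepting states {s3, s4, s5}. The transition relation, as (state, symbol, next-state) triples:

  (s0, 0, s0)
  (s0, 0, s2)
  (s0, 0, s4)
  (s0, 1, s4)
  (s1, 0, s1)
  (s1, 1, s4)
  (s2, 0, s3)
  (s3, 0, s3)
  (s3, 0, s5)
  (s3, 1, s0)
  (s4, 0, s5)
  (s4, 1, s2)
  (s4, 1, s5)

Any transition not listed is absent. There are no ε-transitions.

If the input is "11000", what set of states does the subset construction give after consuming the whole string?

{s3, s5}

Start in {s0}.
Read '1': {s0} → {s4}.
Read '1': {s4} → {s2, s5}.
Read '0': {s2, s5} → {s3}.
Read '0': {s3} → {s3, s5}.
Read '0': {s3, s5} → {s3, s5}.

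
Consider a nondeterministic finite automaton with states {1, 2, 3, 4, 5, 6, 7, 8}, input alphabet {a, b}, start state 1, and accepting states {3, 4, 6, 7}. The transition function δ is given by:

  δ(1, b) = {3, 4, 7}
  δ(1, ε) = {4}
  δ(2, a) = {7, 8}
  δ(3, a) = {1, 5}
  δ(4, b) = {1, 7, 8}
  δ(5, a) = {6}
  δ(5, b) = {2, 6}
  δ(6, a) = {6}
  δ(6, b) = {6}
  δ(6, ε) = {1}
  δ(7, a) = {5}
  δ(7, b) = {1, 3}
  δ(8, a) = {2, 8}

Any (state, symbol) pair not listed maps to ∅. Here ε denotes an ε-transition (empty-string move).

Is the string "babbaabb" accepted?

Start: ε-closure({1}) = {1, 4}.
Read 'b': {1, 4} → {1, 3, 4, 7, 8}.
Read 'a': {1, 3, 4, 7, 8} → {1, 2, 4, 5, 8}.
Read 'b': {1, 2, 4, 5, 8} → {1, 2, 3, 4, 6, 7, 8}.
Read 'b': {1, 2, 3, 4, 6, 7, 8} → {1, 3, 4, 6, 7, 8}.
Read 'a': {1, 3, 4, 6, 7, 8} → {1, 2, 4, 5, 6, 8}.
Read 'a': {1, 2, 4, 5, 6, 8} → {1, 2, 4, 6, 7, 8}.
Read 'b': {1, 2, 4, 6, 7, 8} → {1, 3, 4, 6, 7, 8}.
Read 'b': {1, 3, 4, 6, 7, 8} → {1, 3, 4, 6, 7, 8}.
The final set {1, 3, 4, 6, 7, 8} contains the accepting states 3, 4, 6, 7.

Yes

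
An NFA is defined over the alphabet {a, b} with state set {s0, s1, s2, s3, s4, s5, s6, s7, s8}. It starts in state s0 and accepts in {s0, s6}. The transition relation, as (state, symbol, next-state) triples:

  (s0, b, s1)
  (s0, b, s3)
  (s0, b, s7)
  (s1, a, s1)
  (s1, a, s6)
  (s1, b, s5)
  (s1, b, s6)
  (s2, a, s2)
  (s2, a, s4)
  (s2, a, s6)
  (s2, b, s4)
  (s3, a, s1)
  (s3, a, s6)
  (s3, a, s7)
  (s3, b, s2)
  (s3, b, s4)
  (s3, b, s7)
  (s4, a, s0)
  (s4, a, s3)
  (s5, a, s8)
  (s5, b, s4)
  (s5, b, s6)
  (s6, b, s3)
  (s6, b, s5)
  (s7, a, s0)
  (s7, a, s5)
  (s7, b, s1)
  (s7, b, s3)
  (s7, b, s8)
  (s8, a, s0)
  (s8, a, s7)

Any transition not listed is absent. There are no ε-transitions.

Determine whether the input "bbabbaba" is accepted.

Yes

Start in {s0}.
Read 'b': {s0} → {s1, s3, s7}.
Read 'b': {s1, s3, s7} → {s1, s2, s3, s4, s5, s6, s7, s8}.
Read 'a': {s1, s2, s3, s4, s5, s6, s7, s8} → {s0, s1, s2, s3, s4, s5, s6, s7, s8}.
Read 'b': {s0, s1, s2, s3, s4, s5, s6, s7, s8} → {s1, s2, s3, s4, s5, s6, s7, s8}.
Read 'b': {s1, s2, s3, s4, s5, s6, s7, s8} → {s1, s2, s3, s4, s5, s6, s7, s8}.
Read 'a': {s1, s2, s3, s4, s5, s6, s7, s8} → {s0, s1, s2, s3, s4, s5, s6, s7, s8}.
Read 'b': {s0, s1, s2, s3, s4, s5, s6, s7, s8} → {s1, s2, s3, s4, s5, s6, s7, s8}.
Read 'a': {s1, s2, s3, s4, s5, s6, s7, s8} → {s0, s1, s2, s3, s4, s5, s6, s7, s8}.
The final set {s0, s1, s2, s3, s4, s5, s6, s7, s8} contains the accepting states s0, s6.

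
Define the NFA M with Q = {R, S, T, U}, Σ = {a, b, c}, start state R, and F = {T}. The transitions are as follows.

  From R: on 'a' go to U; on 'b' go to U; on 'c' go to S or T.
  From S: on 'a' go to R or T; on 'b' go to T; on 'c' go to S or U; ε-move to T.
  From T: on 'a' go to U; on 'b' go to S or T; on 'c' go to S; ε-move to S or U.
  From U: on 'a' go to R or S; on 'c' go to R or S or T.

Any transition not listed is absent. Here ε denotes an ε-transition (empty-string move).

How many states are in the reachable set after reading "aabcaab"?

Start in {R}.
Read 'a': {R} → {U}.
Read 'a': {U} → {R, S, T, U}.
Read 'b': {R, S, T, U} → {S, T, U}.
Read 'c': {S, T, U} → {R, S, T, U}.
Read 'a': {R, S, T, U} → {R, S, T, U}.
Read 'a': {R, S, T, U} → {R, S, T, U}.
Read 'b': {R, S, T, U} → {S, T, U}.
That set has 3 states.

3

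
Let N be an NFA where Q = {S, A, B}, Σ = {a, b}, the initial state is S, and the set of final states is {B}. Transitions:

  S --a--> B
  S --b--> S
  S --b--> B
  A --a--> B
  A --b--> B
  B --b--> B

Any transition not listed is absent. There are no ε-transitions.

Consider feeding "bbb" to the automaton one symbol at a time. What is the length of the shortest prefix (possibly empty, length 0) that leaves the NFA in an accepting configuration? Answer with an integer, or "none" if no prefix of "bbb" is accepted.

1

Start in {S}.
Read 'b': {S} → {S, B}.
None of the earlier sets intersect F, but {S, B} does.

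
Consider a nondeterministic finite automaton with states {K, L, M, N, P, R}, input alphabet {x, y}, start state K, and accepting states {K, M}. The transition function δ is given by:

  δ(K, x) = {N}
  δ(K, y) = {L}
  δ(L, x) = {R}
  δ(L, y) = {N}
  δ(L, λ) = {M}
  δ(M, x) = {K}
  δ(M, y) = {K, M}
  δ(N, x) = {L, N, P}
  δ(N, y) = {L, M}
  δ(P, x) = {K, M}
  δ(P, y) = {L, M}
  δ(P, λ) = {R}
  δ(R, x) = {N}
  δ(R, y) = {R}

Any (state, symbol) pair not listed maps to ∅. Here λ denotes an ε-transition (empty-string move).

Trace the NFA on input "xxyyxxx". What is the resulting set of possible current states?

{K, L, M, N, P, R}

Start in {K}.
Read 'x': K→{N}; now {N}.
Read 'x': N→{L, N, P}; union {L, N, P}; ε-closure = {L, M, N, P, R}.
Read 'y': L→{N}, M→{K, M}, N→{L, M}, P→{L, M}, R→{R}; now {K, L, M, N, R}.
Read 'y': K→{L}, L→{N}, M→{K, M}, N→{L, M}, R→{R}; now {K, L, M, N, R}.
Read 'x': K→{N}, L→{R}, M→{K}, N→{L, N, P}, R→{N}; union {K, L, N, P, R}; ε-closure = {K, L, M, N, P, R}.
Read 'x': K→{N}, L→{R}, M→{K}, N→{L, N, P}, P→{K, M}, R→{N}; now {K, L, M, N, P, R}.
Read 'x': K→{N}, L→{R}, M→{K}, N→{L, N, P}, P→{K, M}, R→{N}; now {K, L, M, N, P, R}.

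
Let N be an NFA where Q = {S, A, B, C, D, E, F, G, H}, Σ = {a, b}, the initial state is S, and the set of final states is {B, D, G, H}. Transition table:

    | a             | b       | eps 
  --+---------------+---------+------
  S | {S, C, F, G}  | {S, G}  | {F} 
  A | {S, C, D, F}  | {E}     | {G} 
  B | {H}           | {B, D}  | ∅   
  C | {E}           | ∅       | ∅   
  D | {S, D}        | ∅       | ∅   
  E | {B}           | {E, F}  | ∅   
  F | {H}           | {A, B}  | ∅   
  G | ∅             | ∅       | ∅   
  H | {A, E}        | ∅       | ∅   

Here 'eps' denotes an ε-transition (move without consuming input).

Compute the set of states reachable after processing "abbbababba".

{S, B, C, D, F, G, H}

Start: ε-closure({S}) = {S, F}.
Read 'a': {S, F} → {S, C, F, G, H}.
Read 'b': {S, C, F, G, H} → {S, A, B, F, G}.
Read 'b': {S, A, B, F, G} → {S, A, B, D, E, F, G}.
Read 'b': {S, A, B, D, E, F, G} → {S, A, B, D, E, F, G}.
Read 'a': {S, A, B, D, E, F, G} → {S, B, C, D, F, G, H}.
Read 'b': {S, B, C, D, F, G, H} → {S, A, B, D, F, G}.
Read 'a': {S, A, B, D, F, G} → {S, C, D, F, G, H}.
Read 'b': {S, C, D, F, G, H} → {S, A, B, F, G}.
Read 'b': {S, A, B, F, G} → {S, A, B, D, E, F, G}.
Read 'a': {S, A, B, D, E, F, G} → {S, B, C, D, F, G, H}.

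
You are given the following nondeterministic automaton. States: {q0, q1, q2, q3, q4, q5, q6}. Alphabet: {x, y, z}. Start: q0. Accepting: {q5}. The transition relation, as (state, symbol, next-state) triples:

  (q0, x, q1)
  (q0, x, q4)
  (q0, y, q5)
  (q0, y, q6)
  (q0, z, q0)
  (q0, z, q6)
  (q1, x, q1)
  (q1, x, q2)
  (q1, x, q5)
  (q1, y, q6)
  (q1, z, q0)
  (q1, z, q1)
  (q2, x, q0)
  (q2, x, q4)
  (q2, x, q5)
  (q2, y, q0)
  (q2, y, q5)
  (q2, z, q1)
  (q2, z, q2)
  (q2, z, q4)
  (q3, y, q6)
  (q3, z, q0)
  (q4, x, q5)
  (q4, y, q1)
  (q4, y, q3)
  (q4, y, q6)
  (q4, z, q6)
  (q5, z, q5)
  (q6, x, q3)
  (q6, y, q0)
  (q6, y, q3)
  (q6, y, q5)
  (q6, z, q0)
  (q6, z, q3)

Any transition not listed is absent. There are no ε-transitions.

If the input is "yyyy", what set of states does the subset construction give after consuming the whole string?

Start in {q0}.
Read 'y': q0→{q5, q6}; now {q5, q6}.
Read 'y': q5→∅, q6→{q0, q3, q5}; now {q0, q3, q5}.
Read 'y': q0→{q5, q6}, q3→{q6}, q5→∅; now {q5, q6}.
Read 'y': q5→∅, q6→{q0, q3, q5}; now {q0, q3, q5}.

{q0, q3, q5}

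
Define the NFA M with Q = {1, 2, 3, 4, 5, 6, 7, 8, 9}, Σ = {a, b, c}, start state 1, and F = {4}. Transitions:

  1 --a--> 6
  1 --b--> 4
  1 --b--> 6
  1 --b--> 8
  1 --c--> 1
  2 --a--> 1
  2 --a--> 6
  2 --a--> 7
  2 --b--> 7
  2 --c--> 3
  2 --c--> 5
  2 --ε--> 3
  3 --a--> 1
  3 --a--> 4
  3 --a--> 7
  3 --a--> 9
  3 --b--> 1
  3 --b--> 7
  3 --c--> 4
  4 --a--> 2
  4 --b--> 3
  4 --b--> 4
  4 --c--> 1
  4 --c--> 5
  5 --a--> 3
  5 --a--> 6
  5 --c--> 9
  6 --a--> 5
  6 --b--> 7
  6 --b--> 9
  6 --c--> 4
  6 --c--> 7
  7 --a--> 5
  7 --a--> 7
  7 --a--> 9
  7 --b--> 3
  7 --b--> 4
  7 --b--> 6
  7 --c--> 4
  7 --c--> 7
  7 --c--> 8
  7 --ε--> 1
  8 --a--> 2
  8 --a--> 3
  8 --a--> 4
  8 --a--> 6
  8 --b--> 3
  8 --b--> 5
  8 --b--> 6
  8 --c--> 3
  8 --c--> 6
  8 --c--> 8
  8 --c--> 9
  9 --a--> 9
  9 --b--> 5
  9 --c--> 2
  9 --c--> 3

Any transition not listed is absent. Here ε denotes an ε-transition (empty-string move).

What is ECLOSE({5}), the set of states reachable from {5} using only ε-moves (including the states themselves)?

{5}

Begin with {5}.
No ε-moves leave this set, so the closure equals the set itself.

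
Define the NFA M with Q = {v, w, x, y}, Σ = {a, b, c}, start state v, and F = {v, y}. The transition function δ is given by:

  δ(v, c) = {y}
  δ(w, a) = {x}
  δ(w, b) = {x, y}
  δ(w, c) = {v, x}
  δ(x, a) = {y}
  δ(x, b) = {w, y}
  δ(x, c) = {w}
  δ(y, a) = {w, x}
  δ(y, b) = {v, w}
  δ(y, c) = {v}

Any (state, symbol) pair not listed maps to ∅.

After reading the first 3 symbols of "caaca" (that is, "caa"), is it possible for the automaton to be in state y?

Start in {v}.
Read 'c': v→{y}; now {y}.
Read 'a': y→{w, x}; now {w, x}.
Read 'a': w→{x}, x→{y}; now {x, y}.
State y is in {x, y}.

Yes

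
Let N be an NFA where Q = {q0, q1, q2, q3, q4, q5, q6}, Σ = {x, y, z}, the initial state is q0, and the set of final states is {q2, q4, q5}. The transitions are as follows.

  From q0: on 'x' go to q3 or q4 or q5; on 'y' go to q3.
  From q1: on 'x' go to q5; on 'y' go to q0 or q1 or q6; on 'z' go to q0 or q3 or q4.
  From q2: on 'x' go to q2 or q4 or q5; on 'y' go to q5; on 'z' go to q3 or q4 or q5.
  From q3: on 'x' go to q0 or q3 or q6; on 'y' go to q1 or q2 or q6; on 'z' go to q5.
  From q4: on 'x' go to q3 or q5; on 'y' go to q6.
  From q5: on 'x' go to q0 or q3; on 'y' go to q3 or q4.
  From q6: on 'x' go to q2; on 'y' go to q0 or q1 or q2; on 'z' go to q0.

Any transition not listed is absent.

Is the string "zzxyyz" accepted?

No

Start in {q0}.
Read 'z': {q0} → ∅.
The set is empty and remains empty for the remaining 5 symbols.
The final set ∅ contains no accepting state.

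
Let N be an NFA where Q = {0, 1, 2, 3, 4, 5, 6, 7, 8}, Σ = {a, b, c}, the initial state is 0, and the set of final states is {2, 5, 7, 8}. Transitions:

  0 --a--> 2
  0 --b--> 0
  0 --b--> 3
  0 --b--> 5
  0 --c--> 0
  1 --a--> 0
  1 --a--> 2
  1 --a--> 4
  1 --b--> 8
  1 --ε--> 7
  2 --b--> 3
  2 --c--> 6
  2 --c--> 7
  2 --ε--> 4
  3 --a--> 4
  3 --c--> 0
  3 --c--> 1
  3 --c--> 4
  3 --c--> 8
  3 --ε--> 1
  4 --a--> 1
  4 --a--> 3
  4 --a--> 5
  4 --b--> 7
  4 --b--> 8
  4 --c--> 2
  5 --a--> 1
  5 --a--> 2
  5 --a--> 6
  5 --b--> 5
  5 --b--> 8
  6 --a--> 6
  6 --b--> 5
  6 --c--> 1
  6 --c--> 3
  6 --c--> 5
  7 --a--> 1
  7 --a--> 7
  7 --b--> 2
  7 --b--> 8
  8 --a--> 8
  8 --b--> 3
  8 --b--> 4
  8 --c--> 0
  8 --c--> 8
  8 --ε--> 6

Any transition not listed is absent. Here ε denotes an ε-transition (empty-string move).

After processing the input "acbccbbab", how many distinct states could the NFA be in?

9

Start in {0}.
Read 'a': {0} → {2, 4}.
Read 'c': {2, 4} → {2, 4, 6, 7}.
Read 'b': {2, 4, 6, 7} → {1, 2, 3, 4, 5, 6, 7, 8}.
Read 'c': {1, 2, 3, 4, 5, 6, 7, 8} → {0, 1, 2, 3, 4, 5, 6, 7, 8}.
Read 'c': {0, 1, 2, 3, 4, 5, 6, 7, 8} → {0, 1, 2, 3, 4, 5, 6, 7, 8}.
Read 'b': {0, 1, 2, 3, 4, 5, 6, 7, 8} → {0, 1, 2, 3, 4, 5, 6, 7, 8}.
Read 'b': {0, 1, 2, 3, 4, 5, 6, 7, 8} → {0, 1, 2, 3, 4, 5, 6, 7, 8}.
Read 'a': {0, 1, 2, 3, 4, 5, 6, 7, 8} → {0, 1, 2, 3, 4, 5, 6, 7, 8}.
Read 'b': {0, 1, 2, 3, 4, 5, 6, 7, 8} → {0, 1, 2, 3, 4, 5, 6, 7, 8}.
That set has 9 states.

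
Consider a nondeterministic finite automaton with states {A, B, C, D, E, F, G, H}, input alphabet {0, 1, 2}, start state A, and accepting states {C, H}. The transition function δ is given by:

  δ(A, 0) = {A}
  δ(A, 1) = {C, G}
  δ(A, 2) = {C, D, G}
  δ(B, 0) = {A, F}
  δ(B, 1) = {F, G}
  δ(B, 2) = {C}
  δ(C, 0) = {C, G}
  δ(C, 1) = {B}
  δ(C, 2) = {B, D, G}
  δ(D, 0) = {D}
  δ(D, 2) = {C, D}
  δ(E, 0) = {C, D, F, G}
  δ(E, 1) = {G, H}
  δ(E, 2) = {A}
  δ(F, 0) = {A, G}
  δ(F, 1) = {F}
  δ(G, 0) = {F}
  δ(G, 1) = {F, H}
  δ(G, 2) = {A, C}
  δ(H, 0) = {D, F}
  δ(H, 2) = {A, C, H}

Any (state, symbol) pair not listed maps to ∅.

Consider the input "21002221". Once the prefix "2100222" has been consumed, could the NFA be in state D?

Yes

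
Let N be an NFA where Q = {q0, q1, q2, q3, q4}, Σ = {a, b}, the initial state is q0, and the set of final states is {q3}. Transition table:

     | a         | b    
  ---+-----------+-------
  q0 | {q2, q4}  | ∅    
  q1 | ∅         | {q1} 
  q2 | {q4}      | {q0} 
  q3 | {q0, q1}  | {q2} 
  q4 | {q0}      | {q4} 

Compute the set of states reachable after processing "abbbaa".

Start in {q0}.
Read 'a': {q0} → {q2, q4}.
Read 'b': {q2, q4} → {q0, q4}.
Read 'b': {q0, q4} → {q4}.
Read 'b': {q4} → {q4}.
Read 'a': {q4} → {q0}.
Read 'a': {q0} → {q2, q4}.

{q2, q4}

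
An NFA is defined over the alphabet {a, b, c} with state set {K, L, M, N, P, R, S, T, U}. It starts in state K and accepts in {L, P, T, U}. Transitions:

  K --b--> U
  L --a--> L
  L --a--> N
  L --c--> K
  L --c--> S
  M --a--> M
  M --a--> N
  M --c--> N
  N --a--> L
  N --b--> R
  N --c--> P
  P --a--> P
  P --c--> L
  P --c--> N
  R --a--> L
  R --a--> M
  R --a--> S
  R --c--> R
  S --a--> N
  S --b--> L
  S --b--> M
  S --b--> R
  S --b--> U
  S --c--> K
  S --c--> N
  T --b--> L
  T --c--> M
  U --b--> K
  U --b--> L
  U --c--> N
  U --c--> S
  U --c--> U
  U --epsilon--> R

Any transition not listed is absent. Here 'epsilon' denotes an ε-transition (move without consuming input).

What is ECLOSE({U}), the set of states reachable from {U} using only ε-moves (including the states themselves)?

{R, U}

Begin with {U}.
ε-move U → R; add R.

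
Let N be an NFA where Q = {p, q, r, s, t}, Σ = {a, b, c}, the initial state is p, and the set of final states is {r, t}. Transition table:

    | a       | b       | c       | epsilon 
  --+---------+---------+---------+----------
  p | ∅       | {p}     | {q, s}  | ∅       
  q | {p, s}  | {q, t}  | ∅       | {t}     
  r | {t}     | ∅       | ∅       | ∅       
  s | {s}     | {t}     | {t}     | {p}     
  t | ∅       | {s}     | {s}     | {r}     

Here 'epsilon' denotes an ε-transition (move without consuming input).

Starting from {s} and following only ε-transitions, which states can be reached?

{p, s}

Begin with {s}.
ε-move s → p; add p.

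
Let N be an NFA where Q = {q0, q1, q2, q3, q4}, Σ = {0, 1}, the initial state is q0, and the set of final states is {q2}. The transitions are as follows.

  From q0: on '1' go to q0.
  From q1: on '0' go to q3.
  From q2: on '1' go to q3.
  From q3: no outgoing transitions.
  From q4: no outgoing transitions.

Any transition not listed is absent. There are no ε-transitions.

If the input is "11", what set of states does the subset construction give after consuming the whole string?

{q0}

Start in {q0}.
Read '1': q0→{q0}; now {q0}.
Read '1': q0→{q0}; now {q0}.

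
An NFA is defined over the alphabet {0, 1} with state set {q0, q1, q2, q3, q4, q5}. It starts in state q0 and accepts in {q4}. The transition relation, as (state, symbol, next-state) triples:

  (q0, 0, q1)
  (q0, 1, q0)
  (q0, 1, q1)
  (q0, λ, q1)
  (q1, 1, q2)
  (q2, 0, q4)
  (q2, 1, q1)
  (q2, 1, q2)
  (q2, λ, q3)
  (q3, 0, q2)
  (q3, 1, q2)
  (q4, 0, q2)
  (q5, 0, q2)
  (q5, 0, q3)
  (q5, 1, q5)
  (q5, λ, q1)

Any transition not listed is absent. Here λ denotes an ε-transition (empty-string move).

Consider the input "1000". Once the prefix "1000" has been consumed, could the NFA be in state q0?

No

Start: ε-closure({q0}) = {q0, q1}.
Read '1': {q0, q1} → {q0, q1, q2, q3}.
Read '0': {q0, q1, q2, q3} → {q1, q2, q3, q4}.
Read '0': {q1, q2, q3, q4} → {q2, q3, q4}.
Read '0': {q2, q3, q4} → {q2, q3, q4}.
State q0 is not in {q2, q3, q4}.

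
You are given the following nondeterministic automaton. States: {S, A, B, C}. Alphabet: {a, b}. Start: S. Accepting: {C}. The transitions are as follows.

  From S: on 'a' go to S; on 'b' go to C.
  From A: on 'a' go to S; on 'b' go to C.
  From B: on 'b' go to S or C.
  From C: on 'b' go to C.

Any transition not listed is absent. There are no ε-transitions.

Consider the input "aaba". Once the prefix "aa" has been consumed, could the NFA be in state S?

Yes

Start in {S}.
Read 'a': S→{S}; now {S}.
Read 'a': S→{S}; now {S}.
State S is in {S}.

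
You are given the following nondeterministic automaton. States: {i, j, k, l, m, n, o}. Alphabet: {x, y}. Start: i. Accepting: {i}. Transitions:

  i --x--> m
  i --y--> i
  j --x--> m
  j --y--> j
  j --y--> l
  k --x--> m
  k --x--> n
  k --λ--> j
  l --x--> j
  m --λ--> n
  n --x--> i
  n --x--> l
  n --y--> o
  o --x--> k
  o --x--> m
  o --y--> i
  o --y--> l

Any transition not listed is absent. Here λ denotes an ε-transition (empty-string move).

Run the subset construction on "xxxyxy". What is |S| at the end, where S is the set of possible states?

3

Start in {i}.
Read 'x': i→{m}; union {m}; ε-closure = {m, n}.
Read 'x': m→∅, n→{i, l}; now {i, l}.
Read 'x': i→{m}, l→{j}; union {j, m}; ε-closure = {j, m, n}.
Read 'y': j→{j, l}, m→∅, n→{o}; now {j, l, o}.
Read 'x': j→{m}, l→{j}, o→{k, m}; union {j, k, m}; ε-closure = {j, k, m, n}.
Read 'y': j→{j, l}, k→∅, m→∅, n→{o}; now {j, l, o}.
That set has 3 states.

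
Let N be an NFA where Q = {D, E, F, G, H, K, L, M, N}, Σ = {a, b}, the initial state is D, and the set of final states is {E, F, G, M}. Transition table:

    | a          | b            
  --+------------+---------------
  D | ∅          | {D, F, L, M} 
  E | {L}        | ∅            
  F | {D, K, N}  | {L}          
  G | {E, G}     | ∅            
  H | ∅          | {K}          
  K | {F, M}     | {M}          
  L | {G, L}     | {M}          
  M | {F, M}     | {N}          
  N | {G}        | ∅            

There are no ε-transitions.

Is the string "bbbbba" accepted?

Yes

Start in {D}.
Read 'b': D→{D, F, L, M}; now {D, F, L, M}.
Read 'b': D→{D, F, L, M}, F→{L}, L→{M}, M→{N}; now {D, F, L, M, N}.
Read 'b': D→{D, F, L, M}, F→{L}, L→{M}, M→{N}, N→∅; now {D, F, L, M, N}.
Read 'b': D→{D, F, L, M}, F→{L}, L→{M}, M→{N}, N→∅; now {D, F, L, M, N}.
Read 'b': D→{D, F, L, M}, F→{L}, L→{M}, M→{N}, N→∅; now {D, F, L, M, N}.
Read 'a': D→∅, F→{D, K, N}, L→{G, L}, M→{F, M}, N→{G}; now {D, F, G, K, L, M, N}.
The final set {D, F, G, K, L, M, N} contains the accepting states F, G, M.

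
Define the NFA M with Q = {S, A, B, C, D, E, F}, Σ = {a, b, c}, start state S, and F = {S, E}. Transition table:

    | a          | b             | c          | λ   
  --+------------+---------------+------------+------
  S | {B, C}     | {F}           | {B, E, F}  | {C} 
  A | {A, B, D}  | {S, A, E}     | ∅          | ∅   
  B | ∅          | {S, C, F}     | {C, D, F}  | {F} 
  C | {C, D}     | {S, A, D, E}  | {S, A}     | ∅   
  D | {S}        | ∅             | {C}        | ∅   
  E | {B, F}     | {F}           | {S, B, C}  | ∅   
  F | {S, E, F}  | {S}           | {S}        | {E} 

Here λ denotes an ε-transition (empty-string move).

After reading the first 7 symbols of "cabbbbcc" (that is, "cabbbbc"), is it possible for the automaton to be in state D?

Start: ε-closure({S}) = {S, C}.
Read 'c': S→{B, E, F}, C→{S, A}; union {S, A, B, E, F}; ε-closure = {S, A, B, C, E, F}.
Read 'a': S→{B, C}, A→{A, B, D}, B→∅, C→{C, D}, E→{B, F}, F→{S, E, F}; now {S, A, B, C, D, E, F}.
Read 'b': S→{F}, A→{S, A, E}, B→{S, C, F}, C→{S, A, D, E}, D→∅, E→{F}, F→{S}; now {S, A, C, D, E, F}.
Read 'b': S→{F}, A→{S, A, E}, C→{S, A, D, E}, D→∅, E→{F}, F→{S}; union {S, A, D, E, F}; ε-closure = {S, A, C, D, E, F}.
Read 'b': S→{F}, A→{S, A, E}, C→{S, A, D, E}, D→∅, E→{F}, F→{S}; union {S, A, D, E, F}; ε-closure = {S, A, C, D, E, F}.
Read 'b': S→{F}, A→{S, A, E}, C→{S, A, D, E}, D→∅, E→{F}, F→{S}; union {S, A, D, E, F}; ε-closure = {S, A, C, D, E, F}.
Read 'c': S→{B, E, F}, A→∅, C→{S, A}, D→{C}, E→{S, B, C}, F→{S}; now {S, A, B, C, E, F}.
State D is not in {S, A, B, C, E, F}.

No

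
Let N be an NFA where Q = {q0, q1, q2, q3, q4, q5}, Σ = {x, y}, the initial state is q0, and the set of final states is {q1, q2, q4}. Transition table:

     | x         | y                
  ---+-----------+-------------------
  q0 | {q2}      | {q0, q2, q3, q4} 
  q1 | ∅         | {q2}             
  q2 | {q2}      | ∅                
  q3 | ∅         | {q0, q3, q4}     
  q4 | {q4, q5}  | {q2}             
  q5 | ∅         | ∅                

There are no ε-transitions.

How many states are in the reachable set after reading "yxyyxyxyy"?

Start in {q0}.
Read 'y': q0→{q0, q2, q3, q4}; now {q0, q2, q3, q4}.
Read 'x': q0→{q2}, q2→{q2}, q3→∅, q4→{q4, q5}; now {q2, q4, q5}.
Read 'y': q2→∅, q4→{q2}, q5→∅; now {q2}.
Read 'y': q2→∅; now ∅.
The set is empty and remains empty for the remaining 5 symbols.
That set has 0 states.

0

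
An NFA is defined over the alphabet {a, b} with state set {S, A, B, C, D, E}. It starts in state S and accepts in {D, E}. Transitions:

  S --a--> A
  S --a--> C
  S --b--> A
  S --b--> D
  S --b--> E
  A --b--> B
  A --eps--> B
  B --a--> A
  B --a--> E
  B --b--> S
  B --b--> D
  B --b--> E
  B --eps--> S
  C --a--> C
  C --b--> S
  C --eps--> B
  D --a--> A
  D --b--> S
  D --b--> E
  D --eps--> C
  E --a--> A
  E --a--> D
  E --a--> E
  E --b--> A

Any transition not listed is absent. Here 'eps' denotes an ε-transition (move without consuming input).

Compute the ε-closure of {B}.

Begin with {B}.
ε-move B → S; add S.

{S, B}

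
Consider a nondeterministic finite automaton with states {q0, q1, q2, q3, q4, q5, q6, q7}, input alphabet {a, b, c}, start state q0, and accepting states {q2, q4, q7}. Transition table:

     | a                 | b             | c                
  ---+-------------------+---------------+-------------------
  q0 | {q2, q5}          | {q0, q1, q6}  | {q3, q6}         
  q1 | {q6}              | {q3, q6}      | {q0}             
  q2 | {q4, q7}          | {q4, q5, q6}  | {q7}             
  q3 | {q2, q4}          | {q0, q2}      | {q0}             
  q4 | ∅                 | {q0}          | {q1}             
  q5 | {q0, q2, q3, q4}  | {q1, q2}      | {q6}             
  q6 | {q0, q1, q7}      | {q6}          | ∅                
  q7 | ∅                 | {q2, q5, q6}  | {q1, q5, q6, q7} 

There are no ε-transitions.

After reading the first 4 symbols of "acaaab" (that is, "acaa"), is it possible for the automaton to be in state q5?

Start in {q0}.
Read 'a': {q0} → {q2, q5}.
Read 'c': {q2, q5} → {q6, q7}.
Read 'a': {q6, q7} → {q0, q1, q7}.
Read 'a': {q0, q1, q7} → {q2, q5, q6}.
State q5 is in {q2, q5, q6}.

Yes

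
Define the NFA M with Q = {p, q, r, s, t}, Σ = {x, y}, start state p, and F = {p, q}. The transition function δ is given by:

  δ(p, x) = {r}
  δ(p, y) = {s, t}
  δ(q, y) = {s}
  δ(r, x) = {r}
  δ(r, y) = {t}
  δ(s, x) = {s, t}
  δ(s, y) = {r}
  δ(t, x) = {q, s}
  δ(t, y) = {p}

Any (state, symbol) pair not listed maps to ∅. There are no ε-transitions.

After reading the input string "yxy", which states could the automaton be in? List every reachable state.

Start in {p}.
Read 'y': p→{s, t}; now {s, t}.
Read 'x': s→{s, t}, t→{q, s}; now {q, s, t}.
Read 'y': q→{s}, s→{r}, t→{p}; now {p, r, s}.

{p, r, s}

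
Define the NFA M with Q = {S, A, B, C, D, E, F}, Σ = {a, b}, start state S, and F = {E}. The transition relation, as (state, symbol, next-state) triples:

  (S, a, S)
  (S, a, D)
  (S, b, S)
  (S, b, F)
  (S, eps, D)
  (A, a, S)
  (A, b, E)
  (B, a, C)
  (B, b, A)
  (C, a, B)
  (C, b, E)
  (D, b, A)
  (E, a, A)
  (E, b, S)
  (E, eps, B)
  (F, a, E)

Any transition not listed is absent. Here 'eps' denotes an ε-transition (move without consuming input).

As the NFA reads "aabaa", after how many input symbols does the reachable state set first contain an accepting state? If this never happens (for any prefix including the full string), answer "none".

4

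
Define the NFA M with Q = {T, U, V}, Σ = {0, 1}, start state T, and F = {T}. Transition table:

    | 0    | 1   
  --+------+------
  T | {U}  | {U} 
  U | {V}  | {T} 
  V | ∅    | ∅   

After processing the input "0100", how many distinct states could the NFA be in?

1

Start in {T}.
Read '0': {T} → {U}.
Read '1': {U} → {T}.
Read '0': {T} → {U}.
Read '0': {U} → {V}.
That set has 1 state.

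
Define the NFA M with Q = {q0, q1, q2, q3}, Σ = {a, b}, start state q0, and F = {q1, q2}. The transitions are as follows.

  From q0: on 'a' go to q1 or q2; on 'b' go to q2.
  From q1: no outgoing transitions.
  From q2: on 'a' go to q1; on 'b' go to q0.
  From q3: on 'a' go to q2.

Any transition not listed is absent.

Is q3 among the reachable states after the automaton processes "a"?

No

Start in {q0}.
Read 'a': q0→{q1, q2}; now {q1, q2}.
State q3 is not in {q1, q2}.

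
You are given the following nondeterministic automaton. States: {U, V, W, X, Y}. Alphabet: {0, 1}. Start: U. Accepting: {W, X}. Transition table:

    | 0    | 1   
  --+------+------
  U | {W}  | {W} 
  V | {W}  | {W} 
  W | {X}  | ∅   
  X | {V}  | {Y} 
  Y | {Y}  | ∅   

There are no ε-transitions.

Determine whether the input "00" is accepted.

Start in {U}.
Read '0': U→{W}; now {W}.
Read '0': W→{X}; now {X}.
The final set {X} contains the accepting state X.

Yes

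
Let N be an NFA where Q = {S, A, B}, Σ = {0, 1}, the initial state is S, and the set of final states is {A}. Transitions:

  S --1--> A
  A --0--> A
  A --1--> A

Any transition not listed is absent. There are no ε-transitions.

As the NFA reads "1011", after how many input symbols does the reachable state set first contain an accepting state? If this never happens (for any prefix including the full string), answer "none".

Start in {S}.
Read '1': S→{A}; now {A}.
None of the earlier sets intersect F, but {A} does.

1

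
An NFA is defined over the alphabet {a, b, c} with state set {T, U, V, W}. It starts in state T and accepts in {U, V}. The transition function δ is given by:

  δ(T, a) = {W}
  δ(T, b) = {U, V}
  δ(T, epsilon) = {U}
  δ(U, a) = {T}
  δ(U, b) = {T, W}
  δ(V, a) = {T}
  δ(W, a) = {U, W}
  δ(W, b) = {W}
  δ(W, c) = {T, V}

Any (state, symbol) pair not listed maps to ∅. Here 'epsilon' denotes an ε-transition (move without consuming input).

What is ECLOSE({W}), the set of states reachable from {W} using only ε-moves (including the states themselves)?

Begin with {W}.
No ε-moves leave this set, so the closure equals the set itself.

{W}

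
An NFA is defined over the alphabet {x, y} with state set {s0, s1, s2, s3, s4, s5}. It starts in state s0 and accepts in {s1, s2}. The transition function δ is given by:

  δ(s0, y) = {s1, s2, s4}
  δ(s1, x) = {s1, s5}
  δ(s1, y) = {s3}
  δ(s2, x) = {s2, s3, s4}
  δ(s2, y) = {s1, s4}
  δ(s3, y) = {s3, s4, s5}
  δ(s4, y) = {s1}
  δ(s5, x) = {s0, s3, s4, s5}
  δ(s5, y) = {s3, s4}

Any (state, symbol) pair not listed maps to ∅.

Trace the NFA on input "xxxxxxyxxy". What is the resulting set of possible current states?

Start in {s0}.
Read 'x': s0→∅; now ∅.
The set is empty and remains empty for the remaining 9 symbols.

∅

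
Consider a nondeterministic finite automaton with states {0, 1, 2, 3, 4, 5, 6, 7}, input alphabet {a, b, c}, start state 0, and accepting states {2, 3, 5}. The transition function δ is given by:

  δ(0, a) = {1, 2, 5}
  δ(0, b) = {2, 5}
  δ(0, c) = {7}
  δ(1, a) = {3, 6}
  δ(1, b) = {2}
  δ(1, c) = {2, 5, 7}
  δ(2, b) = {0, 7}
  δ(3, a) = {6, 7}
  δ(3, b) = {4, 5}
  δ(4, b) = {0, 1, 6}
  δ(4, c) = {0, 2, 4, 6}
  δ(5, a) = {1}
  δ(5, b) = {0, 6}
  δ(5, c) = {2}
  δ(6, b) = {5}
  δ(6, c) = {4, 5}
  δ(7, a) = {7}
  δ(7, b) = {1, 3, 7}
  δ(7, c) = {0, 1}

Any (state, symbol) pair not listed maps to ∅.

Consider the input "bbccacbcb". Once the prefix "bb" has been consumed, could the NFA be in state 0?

Start in {0}.
Read 'b': 0→{2, 5}; now {2, 5}.
Read 'b': 2→{0, 7}, 5→{0, 6}; now {0, 6, 7}.
State 0 is in {0, 6, 7}.

Yes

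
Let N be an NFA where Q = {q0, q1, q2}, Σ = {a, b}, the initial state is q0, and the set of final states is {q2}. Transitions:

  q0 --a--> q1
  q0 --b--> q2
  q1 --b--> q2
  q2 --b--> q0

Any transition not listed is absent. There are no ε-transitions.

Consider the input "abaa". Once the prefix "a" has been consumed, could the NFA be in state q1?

Start in {q0}.
Read 'a': {q0} → {q1}.
State q1 is in {q1}.

Yes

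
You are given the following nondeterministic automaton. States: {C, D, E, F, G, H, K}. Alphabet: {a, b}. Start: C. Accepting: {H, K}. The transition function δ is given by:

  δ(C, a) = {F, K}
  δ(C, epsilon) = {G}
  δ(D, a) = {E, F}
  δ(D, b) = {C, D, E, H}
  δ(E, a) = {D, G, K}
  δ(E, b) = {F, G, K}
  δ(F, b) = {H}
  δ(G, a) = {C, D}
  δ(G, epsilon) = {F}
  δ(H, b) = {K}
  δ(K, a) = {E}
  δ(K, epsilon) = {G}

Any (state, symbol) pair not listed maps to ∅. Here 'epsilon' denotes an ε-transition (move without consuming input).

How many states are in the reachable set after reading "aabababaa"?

Start: ε-closure({C}) = {C, F, G}.
Read 'a': C→{F, K}, F→∅, G→{C, D}; union {C, D, F, K}; ε-closure = {C, D, F, G, K}.
Read 'a': C→{F, K}, D→{E, F}, F→∅, G→{C, D}, K→{E}; union {C, D, E, F, K}; ε-closure = {C, D, E, F, G, K}.
Read 'b': C→∅, D→{C, D, E, H}, E→{F, G, K}, F→{H}, G→∅, K→∅; now {C, D, E, F, G, H, K}.
Read 'a': C→{F, K}, D→{E, F}, E→{D, G, K}, F→∅, G→{C, D}, H→∅, K→{E}; now {C, D, E, F, G, K}.
Read 'b': C→∅, D→{C, D, E, H}, E→{F, G, K}, F→{H}, G→∅, K→∅; now {C, D, E, F, G, H, K}.
Read 'a': C→{F, K}, D→{E, F}, E→{D, G, K}, F→∅, G→{C, D}, H→∅, K→{E}; now {C, D, E, F, G, K}.
Read 'b': C→∅, D→{C, D, E, H}, E→{F, G, K}, F→{H}, G→∅, K→∅; now {C, D, E, F, G, H, K}.
Read 'a': C→{F, K}, D→{E, F}, E→{D, G, K}, F→∅, G→{C, D}, H→∅, K→{E}; now {C, D, E, F, G, K}.
Read 'a': C→{F, K}, D→{E, F}, E→{D, G, K}, F→∅, G→{C, D}, K→{E}; now {C, D, E, F, G, K}.
That set has 6 states.

6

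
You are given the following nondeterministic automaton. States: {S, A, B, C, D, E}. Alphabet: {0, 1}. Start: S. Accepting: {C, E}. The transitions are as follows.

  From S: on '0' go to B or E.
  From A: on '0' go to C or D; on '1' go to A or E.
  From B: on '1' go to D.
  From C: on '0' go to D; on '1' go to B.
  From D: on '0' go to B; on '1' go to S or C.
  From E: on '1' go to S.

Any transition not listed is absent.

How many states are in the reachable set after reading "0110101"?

Start in {S}.
Read '0': {S} → {B, E}.
Read '1': {B, E} → {S, D}.
Read '1': {S, D} → {S, C}.
Read '0': {S, C} → {B, D, E}.
Read '1': {B, D, E} → {S, C, D}.
Read '0': {S, C, D} → {B, D, E}.
Read '1': {B, D, E} → {S, C, D}.
That set has 3 states.

3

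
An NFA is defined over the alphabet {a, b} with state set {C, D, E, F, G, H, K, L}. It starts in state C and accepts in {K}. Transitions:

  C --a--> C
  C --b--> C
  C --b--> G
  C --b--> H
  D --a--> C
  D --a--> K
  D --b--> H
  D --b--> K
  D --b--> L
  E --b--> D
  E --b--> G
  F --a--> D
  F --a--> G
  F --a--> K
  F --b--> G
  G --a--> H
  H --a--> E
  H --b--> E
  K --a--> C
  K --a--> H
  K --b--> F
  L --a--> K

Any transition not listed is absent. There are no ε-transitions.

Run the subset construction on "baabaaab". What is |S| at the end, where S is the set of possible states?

Start in {C}.
Read 'b': {C} → {C, G, H}.
Read 'a': {C, G, H} → {C, E, H}.
Read 'a': {C, E, H} → {C, E}.
Read 'b': {C, E} → {C, D, G, H}.
Read 'a': {C, D, G, H} → {C, E, H, K}.
Read 'a': {C, E, H, K} → {C, E, H}.
Read 'a': {C, E, H} → {C, E}.
Read 'b': {C, E} → {C, D, G, H}.
That set has 4 states.

4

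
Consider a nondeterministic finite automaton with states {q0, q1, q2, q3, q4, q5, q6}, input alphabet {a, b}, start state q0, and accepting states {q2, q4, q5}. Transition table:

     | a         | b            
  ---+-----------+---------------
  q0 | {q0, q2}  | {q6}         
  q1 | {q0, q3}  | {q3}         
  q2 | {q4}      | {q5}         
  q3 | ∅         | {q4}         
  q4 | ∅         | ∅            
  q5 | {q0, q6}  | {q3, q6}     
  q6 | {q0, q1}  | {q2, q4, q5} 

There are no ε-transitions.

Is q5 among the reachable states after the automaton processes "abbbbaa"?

Start in {q0}.
Read 'a': {q0} → {q0, q2}.
Read 'b': {q0, q2} → {q5, q6}.
Read 'b': {q5, q6} → {q2, q3, q4, q5, q6}.
Read 'b': {q2, q3, q4, q5, q6} → {q2, q3, q4, q5, q6}.
Read 'b': {q2, q3, q4, q5, q6} → {q2, q3, q4, q5, q6}.
Read 'a': {q2, q3, q4, q5, q6} → {q0, q1, q4, q6}.
Read 'a': {q0, q1, q4, q6} → {q0, q1, q2, q3}.
State q5 is not in {q0, q1, q2, q3}.

No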